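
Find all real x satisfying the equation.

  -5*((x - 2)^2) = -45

Step 1. [-5*((x - 2)^2) = -45] LHS = -5·(…); ÷-5 both sides, so div: (x - 2)^2 = 9.
Step 2. [(x - 2)^2 = 9] 9 ≥ 0, LHS is (·)² — take ±√. So sqrt: x - 2 = 3 or -3.
Step 3. [x - 2 = 3 or -3] 2 comes off first (add 2). So sub: x = 5 or -1.

Answer: x ∈ {-1, 5}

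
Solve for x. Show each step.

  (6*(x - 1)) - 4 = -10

Step 1. [(6*(x - 1)) - 4 = -10] peel the -4: add 4 from each side, so sub: 6*(x - 1) = -6.
Step 2. [6*(x - 1) = -6] 6·(inner) — divide through by 6, so div: x - 1 = -1.
Step 3. [x - 1 = -1] the outer -1 inverts by adding 1, so sub: x = 0.

Answer: x ∈ {0}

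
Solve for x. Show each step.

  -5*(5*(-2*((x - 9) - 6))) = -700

Step 1. [-5*(5*(-2*((x - 9) - 6))) = -700] leading coefficient -5: divide by -5. So div: 5*(-2*((x - 9) - 6)) = 140.
Step 2. [5*(-2*((x - 9) - 6)) = 140] LHS = 5·(…); ÷5 both sides, so div: -2*((x - 9) - 6) = 28.
Step 3. [-2*((x - 9) - 6) = 28] divide by the outer -2, so div: (x - 9) - 6 = -14.
Step 4. [(x - 9) - 6 = -14] add 6: x sits inside (… - 6). So sub: x - 9 = -8.
Step 5. [x - 9 = -8] the outer -9 inverts by adding 9. So sub: x = 1.

Answer: x ∈ {1}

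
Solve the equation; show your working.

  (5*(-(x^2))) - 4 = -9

Step 1. [(5*(-(x^2))) - 4 = -9] 4 comes off first (add 4). So sub: 5*(-(x^2)) = -5.
Step 2. [5*(-(x^2)) = -5] divide by the outer 5, so div: -(x^2) = -1.
Step 3. [-(x^2) = -1] leading − — multiply by −1 ⇒ neg: x^2 = 1.
Step 4. [x^2 = 1] √ both sides: 1 ≥ 0 gives two branches ⇒ sqrt: x = 1 or -1.

Answer: x ∈ {-1, 1}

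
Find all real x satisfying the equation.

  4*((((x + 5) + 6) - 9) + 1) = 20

Step 1. [4*((((x + 5) + 6) - 9) + 1) = 20] LHS = 4·(…); ÷4 both sides, so div: (((x + 5) + 6) - 9) + 1 = 5.
Step 2. [(((x + 5) + 6) - 9) + 1 = 5] +1 is outermost — subtract 1 both sides. So sub: ((x + 5) + 6) - 9 = 4.
Step 3. [((x + 5) + 6) - 9 = 4] 9 comes off first (add 9), so sub: (x + 5) + 6 = 13.
Step 4. [(x + 5) + 6 = 13] subtract 6: x sits inside (… + 6), so sub: x + 5 = 7.
Step 5. [x + 5 = 7] subtract 5: x sits inside (… + 5), so sub: x = 2.

Answer: x ∈ {2}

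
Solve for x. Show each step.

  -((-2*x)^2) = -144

Step 1. [-((-2*x)^2) = -144] leading − — multiply by −1 ⇒ neg: (-2*x)^2 = 144.
Step 2. [(-2*x)^2 = 144] 144 ≥ 0, LHS is (·)² — take ±√, so sqrt: -2*x = 12 or -12.
Step 3. [-2*x = 12 or -12] -2·(inner) — divide through by -2, so div: x = -6 or 6.

Answer: x ∈ {-6, 6}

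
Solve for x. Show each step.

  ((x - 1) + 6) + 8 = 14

Step 1. [((x - 1) + 6) + 8 = 14] +8 is outermost — subtract 8 both sides. So sub: (x - 1) + 6 = 6.
Step 2. [(x - 1) + 6 = 6] peel the +6: subtract 6 from each side ⇒ sub: x - 1 = 0.
Step 3. [x - 1 = 0] the outer -1 inverts by adding 1. So sub: x = 1.

Answer: x ∈ {1}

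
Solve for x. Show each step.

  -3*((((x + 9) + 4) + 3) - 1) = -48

Step 1. [-3*((((x + 9) + 4) + 3) - 1) = -48] divide by the outer -3. So div: (((x + 9) + 4) + 3) - 1 = 16.
Step 2. [(((x + 9) + 4) + 3) - 1 = 16] add 1: x sits inside (… - 1). So sub: ((x + 9) + 4) + 3 = 17.
Step 3. [((x + 9) + 4) + 3 = 17] 3 comes off first (subtract 3). So sub: (x + 9) + 4 = 14.
Step 4. [(x + 9) + 4 = 14] 4 comes off first (subtract 4). So sub: x + 9 = 10.
Step 5. [x + 9 = 10] the outer +9 inverts by subtracting 9. So sub: x = 1.

Answer: x ∈ {1}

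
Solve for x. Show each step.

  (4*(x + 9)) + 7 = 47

Step 1. [(4*(x + 9)) + 7 = 47] 7 comes off first (subtract 7) ⇒ sub: 4*(x + 9) = 40.
Step 2. [4*(x + 9) = 40] 4·(inner) — divide through by 4 ⇒ div: x + 9 = 10.
Step 3. [x + 9 = 10] the outer +9 inverts by subtracting 9 ⇒ sub: x = 1.

Answer: x ∈ {1}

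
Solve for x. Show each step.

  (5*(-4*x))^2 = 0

Step 1. [(5*(-4*x))^2 = 0] √ both sides: 0 ≥ 0 gives two branches, so sqrt: 5*(-4*x) = 0.
Step 2. [5*(-4*x) = 0] 5·(inner) — divide through by 5. So div: -4*x = 0.
Step 3. [-4*x = 0] -4 out front; divide by -4. So div: x = 0.

Answer: x ∈ {0}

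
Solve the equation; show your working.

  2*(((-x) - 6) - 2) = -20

Step 1. [2*(((-x) - 6) - 2) = -20] 2 out front; divide by 2, so div: ((-x) - 6) - 2 = -10.
Step 2. [((-x) - 6) - 2 = -10] the outer -2 inverts by adding 2. So sub: (-x) - 6 = -8.
Step 3. [(-x) - 6 = -8] peel the -6: add 6 from each side. So sub: -x = -2.
Step 4. [-x = -2] flip signs both sides. So neg: x = 2.

Answer: x ∈ {2}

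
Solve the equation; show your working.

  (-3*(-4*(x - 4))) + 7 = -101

Step 1. [(-3*(-4*(x - 4))) + 7 = -101] +7 is outermost — subtract 7 both sides, so sub: -3*(-4*(x - 4)) = -108.
Step 2. [-3*(-4*(x - 4)) = -108] divide by the outer -3, so div: -4*(x - 4) = 36.
Step 3. [-4*(x - 4) = 36] -4 out front; divide by -4, so div: x - 4 = -9.
Step 4. [x - 4 = -9] the outer -4 inverts by adding 4, so sub: x = -5.

Answer: x ∈ {-5}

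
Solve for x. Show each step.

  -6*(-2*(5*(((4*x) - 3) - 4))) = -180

Step 1. [-6*(-2*(5*(((4*x) - 3) - 4))) = -180] leading coefficient -6: divide by -6, so div: -2*(5*(((4*x) - 3) - 4)) = 30.
Step 2. [-2*(5*(((4*x) - 3) - 4)) = 30] -2 out front; divide by -2. So div: 5*(((4*x) - 3) - 4) = -15.
Step 3. [5*(((4*x) - 3) - 4) = -15] LHS = 5·(…); ÷5 both sides. So div: ((4*x) - 3) - 4 = -3.
Step 4. [((4*x) - 3) - 4 = -3] peel the -4: add 4 from each side ⇒ sub: (4*x) - 3 = 1.
Step 5. [(4*x) - 3 = 1] 3 comes off first (add 3), so sub: 4*x = 4.
Step 6. [4*x = 4] divide by the outer 4 ⇒ div: x = 1.

Answer: x ∈ {1}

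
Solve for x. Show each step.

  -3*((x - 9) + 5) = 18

Step 1. [-3*((x - 9) + 5) = 18] divide by the outer -3 ⇒ div: (x - 9) + 5 = -6.
Step 2. [(x - 9) + 5 = -6] 5 comes off first (subtract 5). So sub: x - 9 = -11.
Step 3. [x - 9 = -11] add 9: x sits inside (… - 9), so sub: x = -2.

Answer: x ∈ {-2}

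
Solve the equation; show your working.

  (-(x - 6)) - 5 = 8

Step 1. [(-(x - 6)) - 5 = 8] the outer -5 inverts by adding 5 ⇒ sub: -(x - 6) = 13.
Step 2. [-(x - 6) = 13] leading − — multiply by −1. So neg: x - 6 = -13.
Step 3. [x - 6 = -13] peel the -6: add 6 from each side, so sub: x = -7.

Answer: x ∈ {-7}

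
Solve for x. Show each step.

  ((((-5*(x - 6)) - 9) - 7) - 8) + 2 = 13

Step 1. [((((-5*(x - 6)) - 9) - 7) - 8) + 2 = 13] subtract 2: x sits inside (… + 2), so sub: (((-5*(x - 6)) - 9) - 7) - 8 = 11.
Step 2. [(((-5*(x - 6)) - 9) - 7) - 8 = 11] add 8: x sits inside (… - 8). So sub: ((-5*(x - 6)) - 9) - 7 = 19.
Step 3. [((-5*(x - 6)) - 9) - 7 = 19] peel the -7: add 7 from each side, so sub: (-5*(x - 6)) - 9 = 26.
Step 4. [(-5*(x - 6)) - 9 = 26] add 9: x sits inside (… - 9). So sub: -5*(x - 6) = 35.
Step 5. [-5*(x - 6) = 35] leading coefficient -5: divide by -5, so div: x - 6 = -7.
Step 6. [x - 6 = -7] peel the -6: add 6 from each side. So sub: x = -1.

Answer: x ∈ {-1}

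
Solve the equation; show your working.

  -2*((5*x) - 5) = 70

Step 1. [-2*((5*x) - 5) = 70] -2·(inner) — divide through by -2. So div: (5*x) - 5 = -35.
Step 2. [(5*x) - 5 = -35] add 5: x sits inside (… - 5), so sub: 5*x = -30.
Step 3. [5*x = -30] 5 out front; divide by 5. So div: x = -6.

Answer: x ∈ {-6}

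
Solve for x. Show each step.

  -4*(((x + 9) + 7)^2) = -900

Step 1. [-4*(((x + 9) + 7)^2) = -900] divide by the outer -4 ⇒ div: ((x + 9) + 7)^2 = 225.
Step 2. [((x + 9) + 7)^2 = 225] LHS squared, RHS 225 ≥ 0: apply √ (±), so sqrt: (x + 9) + 7 = 15 or -15.
Step 3. [(x + 9) + 7 = 15 or -15] peel the +7: subtract 7 from each side ⇒ sub: x + 9 = 8 or -22.
Step 4. [x + 9 = 8 or -22] subtract 9: x sits inside (… + 9) ⇒ sub: x = -1 or -31.

Answer: x ∈ {-31, -1}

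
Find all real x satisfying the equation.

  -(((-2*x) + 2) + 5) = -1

Step 1. [-(((-2*x) + 2) + 5) = -1] LHS negated; negate both sides ⇒ neg: ((-2*x) + 2) + 5 = 1.
Step 2. [((-2*x) + 2) + 5 = 1] +5 is outermost — subtract 5 both sides, so sub: (-2*x) + 2 = -4.
Step 3. [(-2*x) + 2 = -4] -2 divides every term; factor it out ⇒ factor: x - 1 = 2.
Step 4. [x - 1 = 2] peel the -1: add 1 from each side ⇒ sub: x = 3.

Answer: x ∈ {3}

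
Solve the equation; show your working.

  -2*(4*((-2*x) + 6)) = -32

Step 1. [-2*(4*((-2*x) + 6)) = -32] -2 out front; divide by -2 ⇒ div: 4*((-2*x) + 6) = 16.
Step 2. [4*((-2*x) + 6) = 16] 4 out front; divide by 4. So div: (-2*x) + 6 = 4.
Step 3. [(-2*x) + 6 = 4] -2 | LHS and -2 | 4: pull -2 out ⇒ factor: x - 3 = -2.
Step 4. [x - 3 = -2] the outer -3 inverts by adding 3 ⇒ sub: x = 1.

Answer: x ∈ {1}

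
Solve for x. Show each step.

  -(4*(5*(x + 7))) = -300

Step 1. [-(4*(5*(x + 7))) = -300] LHS negated; negate both sides ⇒ neg: 4*(5*(x + 7)) = 300.
Step 2. [4*(5*(x + 7)) = 300] LHS = 4·(…); ÷4 both sides. So div: 5*(x + 7) = 75.
Step 3. [5*(x + 7) = 75] divide by the outer 5. So div: x + 7 = 15.
Step 4. [x + 7 = 15] +7 is outermost — subtract 7 both sides ⇒ sub: x = 8.

Answer: x ∈ {8}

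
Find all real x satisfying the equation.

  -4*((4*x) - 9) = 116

Step 1. [-4*((4*x) - 9) = 116] divide by the outer -4, so div: (4*x) - 9 = -29.
Step 2. [(4*x) - 9 = -29] add 9: x sits inside (… - 9) ⇒ sub: 4*x = -20.
Step 3. [4*x = -20] divide by the outer 4. So div: x = -5.

Answer: x ∈ {-5}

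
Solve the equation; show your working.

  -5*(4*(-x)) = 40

Step 1. [-5*(4*(-x)) = 40] -5·(inner) — divide through by -5 ⇒ div: 4*(-x) = -8.
Step 2. [4*(-x) = -8] LHS = 4·(…); ÷4 both sides. So div: -x = -2.
Step 3. [-x = -2] flip signs both sides. So neg: x = 2.

Answer: x ∈ {2}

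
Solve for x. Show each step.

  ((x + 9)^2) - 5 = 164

Step 1. [((x + 9)^2) - 5 = 164] peel the -5: add 5 from each side. So sub: (x + 9)^2 = 169.
Step 2. [(x + 9)^2 = 169] 169 ≥ 0, LHS is (·)² — take ±√. So sqrt: x + 9 = 13 or -13.
Step 3. [x + 9 = 13 or -13] +9 is outermost — subtract 9 both sides, so sub: x = 4 or -22.

Answer: x ∈ {-22, 4}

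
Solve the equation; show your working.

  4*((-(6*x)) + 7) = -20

Step 1. [4*((-(6*x)) + 7) = -20] leading coefficient 4: divide by 4. So div: (-(6*x)) + 7 = -5.
Step 2. [(-(6*x)) + 7 = -5] 7 comes off first (subtract 7). So sub: -(6*x) = -12.
Step 3. [-(6*x) = -12] leading − — multiply by −1. So neg: 6*x = 12.
Step 4. [6*x = 12] leading coefficient 6: divide by 6 ⇒ div: x = 2.

Answer: x ∈ {2}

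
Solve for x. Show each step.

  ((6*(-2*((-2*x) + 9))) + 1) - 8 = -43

Step 1. [((6*(-2*((-2*x) + 9))) + 1) - 8 = -43] the outer -8 inverts by adding 8, so sub: (6*(-2*((-2*x) + 9))) + 1 = -35.
Step 2. [(6*(-2*((-2*x) + 9))) + 1 = -35] 1 comes off first (subtract 1). So sub: 6*(-2*((-2*x) + 9)) = -36.
Step 3. [6*(-2*((-2*x) + 9)) = -36] 6·(inner) — divide through by 6, so div: -2*((-2*x) + 9) = -6.
Step 4. [-2*((-2*x) + 9) = -6] LHS = -2·(…); ÷-2 both sides. So div: (-2*x) + 9 = 3.
Step 5. [(-2*x) + 9 = 3] +9 is outermost — subtract 9 both sides ⇒ sub: -2*x = -6.
Step 6. [-2*x = -6] -2 out front; divide by -2, so div: x = 3.

Answer: x ∈ {3}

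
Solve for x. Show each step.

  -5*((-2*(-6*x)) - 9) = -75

Step 1. [-5*((-2*(-6*x)) - 9) = -75] -5 out front; divide by -5, so div: (-2*(-6*x)) - 9 = 15.
Step 2. [(-2*(-6*x)) - 9 = 15] peel the -9: add 9 from each side ⇒ sub: -2*(-6*x) = 24.
Step 3. [-2*(-6*x) = 24] leading coefficient -2: divide by -2. So div: -6*x = -12.
Step 4. [-6*x = -12] leading coefficient -6: divide by -6, so div: x = 2.

Answer: x ∈ {2}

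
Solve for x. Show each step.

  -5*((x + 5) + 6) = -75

Step 1. [-5*((x + 5) + 6) = -75] -5·(inner) — divide through by -5. So div: (x + 5) + 6 = 15.
Step 2. [(x + 5) + 6 = 15] the outer +6 inverts by subtracting 6 ⇒ sub: x + 5 = 9.
Step 3. [x + 5 = 9] peel the +5: subtract 5 from each side. So sub: x = 4.

Answer: x ∈ {4}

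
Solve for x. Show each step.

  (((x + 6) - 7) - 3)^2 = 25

Step 1. [(((x + 6) - 7) - 3)^2 = 25] √ both sides: 25 ≥ 0 gives two branches, so sqrt: ((x + 6) - 7) - 3 = 5 or -5.
Step 2. [((x + 6) - 7) - 3 = 5 or -5] 3 comes off first (add 3). So sub: (x + 6) - 7 = 8 or -2.
Step 3. [(x + 6) - 7 = 8 or -2] the outer -7 inverts by adding 7, so sub: x + 6 = 15 or 5.
Step 4. [x + 6 = 15 or 5] 6 comes off first (subtract 6). So sub: x = 9 or -1.

Answer: x ∈ {-1, 9}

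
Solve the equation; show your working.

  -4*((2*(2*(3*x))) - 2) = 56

Step 1. [-4*((2*(2*(3*x))) - 2) = 56] -4·(inner) — divide through by -4 ⇒ div: (2*(2*(3*x))) - 2 = -14.
Step 2. [(2*(2*(3*x))) - 2 = -14] 2 | LHS and 2 | -14: pull 2 out. So factor: (2*(3*x)) - 1 = -7.
Step 3. [(2*(3*x)) - 1 = -7] 1 comes off first (add 1) ⇒ sub: 2*(3*x) = -6.
Step 4. [2*(3*x) = -6] leading coefficient 2: divide by 2. So div: 3*x = -3.
Step 5. [3*x = -3] 3·(inner) — divide through by 3 ⇒ div: x = -1.

Answer: x ∈ {-1}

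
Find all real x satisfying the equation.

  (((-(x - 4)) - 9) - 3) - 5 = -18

Step 1. [(((-(x - 4)) - 9) - 3) - 5 = -18] add 5: x sits inside (… - 5). So sub: ((-(x - 4)) - 9) - 3 = -13.
Step 2. [((-(x - 4)) - 9) - 3 = -13] the outer -3 inverts by adding 3, so sub: (-(x - 4)) - 9 = -10.
Step 3. [(-(x - 4)) - 9 = -10] the outer -9 inverts by adding 9 ⇒ sub: -(x - 4) = -1.
Step 4. [-(x - 4) = -1] leading − — multiply by −1, so neg: x - 4 = 1.
Step 5. [x - 4 = 1] -4 is outermost — add 4 both sides ⇒ sub: x = 5.

Answer: x ∈ {5}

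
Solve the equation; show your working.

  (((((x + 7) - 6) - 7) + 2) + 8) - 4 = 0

Step 1. [(((((x + 7) - 6) - 7) + 2) + 8) - 4 = 0] peel the -4: add 4 from each side ⇒ sub: ((((x + 7) - 6) - 7) + 2) + 8 = 4.
Step 2. [((((x + 7) - 6) - 7) + 2) + 8 = 4] +8 is outermost — subtract 8 both sides ⇒ sub: (((x + 7) - 6) - 7) + 2 = -4.
Step 3. [(((x + 7) - 6) - 7) + 2 = -4] 2 comes off first (subtract 2). So sub: ((x + 7) - 6) - 7 = -6.
Step 4. [((x + 7) - 6) - 7 = -6] -7 is outermost — add 7 both sides ⇒ sub: (x + 7) - 6 = 1.
Step 5. [(x + 7) - 6 = 1] add 6: x sits inside (… - 6), so sub: x + 7 = 7.
Step 6. [x + 7 = 7] the outer +7 inverts by subtracting 7, so sub: x = 0.

Answer: x ∈ {0}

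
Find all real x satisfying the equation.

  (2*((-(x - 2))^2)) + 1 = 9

Step 1. [(2*((-(x - 2))^2)) + 1 = 9] +1 is outermost — subtract 1 both sides. So sub: 2*((-(x - 2))^2) = 8.
Step 2. [2*((-(x - 2))^2) = 8] LHS = 2·(…); ÷2 both sides. So div: (-(x - 2))^2 = 4.
Step 3. [(-(x - 2))^2 = 4] 4 ≥ 0, LHS is (·)² — take ±√ ⇒ sqrt: -(x - 2) = 2 or -2.
Step 4. [-(x - 2) = 2 or -2] LHS negated; negate both sides ⇒ neg: x - 2 = -2 or 2.
Step 5. [x - 2 = -2 or 2] peel the -2: add 2 from each side, so sub: x = 0 or 4.

Answer: x ∈ {0, 4}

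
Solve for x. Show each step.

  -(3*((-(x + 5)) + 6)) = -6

Step 1. [-(3*((-(x + 5)) + 6)) = -6] leading − — multiply by −1 ⇒ neg: 3*((-(x + 5)) + 6) = 6.
Step 2. [3*((-(x + 5)) + 6) = 6] leading coefficient 3: divide by 3 ⇒ div: (-(x + 5)) + 6 = 2.
Step 3. [(-(x + 5)) + 6 = 2] subtract 6: x sits inside (… + 6). So sub: -(x + 5) = -4.
Step 4. [-(x + 5) = -4] leading − — multiply by −1. So neg: x + 5 = 4.
Step 5. [x + 5 = 4] the outer +5 inverts by subtracting 5. So sub: x = -1.

Answer: x ∈ {-1}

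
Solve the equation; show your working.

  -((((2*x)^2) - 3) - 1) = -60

Step 1. [-((((2*x)^2) - 3) - 1) = -60] leading − — multiply by −1, so neg: (((2*x)^2) - 3) - 1 = 60.
Step 2. [(((2*x)^2) - 3) - 1 = 60] the outer -1 inverts by adding 1, so sub: ((2*x)^2) - 3 = 61.
Step 3. [((2*x)^2) - 3 = 61] -3 is outermost — add 3 both sides ⇒ sub: (2*x)^2 = 64.
Step 4. [(2*x)^2 = 64] LHS squared, RHS 64 ≥ 0: apply √ (±). So sqrt: 2*x = 8 or -8.
Step 5. [2*x = 8 or -8] divide by the outer 2, so div: x = 4 or -4.

Answer: x ∈ {-4, 4}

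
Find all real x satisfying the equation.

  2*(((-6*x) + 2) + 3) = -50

Step 1. [2*(((-6*x) + 2) + 3) = -50] divide by the outer 2, so div: ((-6*x) + 2) + 3 = -25.
Step 2. [((-6*x) + 2) + 3 = -25] subtract 3: x sits inside (… + 3) ⇒ sub: (-6*x) + 2 = -28.
Step 3. [(-6*x) + 2 = -28] the outer +2 inverts by subtracting 2, so sub: -6*x = -30.
Step 4. [-6*x = -30] leading coefficient -6: divide by -6 ⇒ div: x = 5.

Answer: x ∈ {5}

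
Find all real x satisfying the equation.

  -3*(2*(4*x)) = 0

Step 1. [-3*(2*(4*x)) = 0] -3 out front; divide by -3 ⇒ div: 2*(4*x) = 0.
Step 2. [2*(4*x) = 0] divide by the outer 2, so div: 4*x = 0.
Step 3. [4*x = 0] 4 out front; divide by 4. So div: x = 0.

Answer: x ∈ {0}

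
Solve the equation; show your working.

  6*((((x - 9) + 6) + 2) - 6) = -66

Step 1. [6*((((x - 9) + 6) + 2) - 6) = -66] 6 out front; divide by 6, so div: (((x - 9) + 6) + 2) - 6 = -11.
Step 2. [(((x - 9) + 6) + 2) - 6 = -11] add 6: x sits inside (… - 6), so sub: ((x - 9) + 6) + 2 = -5.
Step 3. [((x - 9) + 6) + 2 = -5] the outer +2 inverts by subtracting 2 ⇒ sub: (x - 9) + 6 = -7.
Step 4. [(x - 9) + 6 = -7] subtract 6: x sits inside (… + 6). So sub: x - 9 = -13.
Step 5. [x - 9 = -13] 9 comes off first (add 9) ⇒ sub: x = -4.

Answer: x ∈ {-4}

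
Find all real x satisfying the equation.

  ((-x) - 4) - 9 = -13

Step 1. [((-x) - 4) - 9 = -13] the outer -9 inverts by adding 9 ⇒ sub: (-x) - 4 = -4.
Step 2. [(-x) - 4 = -4] 4 comes off first (add 4), so sub: -x = 0.
Step 3. [-x = 0] leading − — multiply by −1. So neg: x = 0.

Answer: x ∈ {0}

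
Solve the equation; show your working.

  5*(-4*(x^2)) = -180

Step 1. [5*(-4*(x^2)) = -180] LHS = 5·(…); ÷5 both sides. So div: -4*(x^2) = -36.
Step 2. [-4*(x^2) = -36] -4 out front; divide by -4 ⇒ div: x^2 = 9.
Step 3. [x^2 = 9] LHS squared, RHS 9 ≥ 0: apply √ (±). So sqrt: x = 3 or -3.

Answer: x ∈ {-3, 3}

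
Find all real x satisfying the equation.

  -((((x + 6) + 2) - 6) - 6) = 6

Step 1. [-((((x + 6) + 2) - 6) - 6) = 6] leading − — multiply by −1. So neg: (((x + 6) + 2) - 6) - 6 = -6.
Step 2. [(((x + 6) + 2) - 6) - 6 = -6] the outer -6 inverts by adding 6 ⇒ sub: ((x + 6) + 2) - 6 = 0.
Step 3. [((x + 6) + 2) - 6 = 0] add 6: x sits inside (… - 6). So sub: (x + 6) + 2 = 6.
Step 4. [(x + 6) + 2 = 6] peel the +2: subtract 2 from each side ⇒ sub: x + 6 = 4.
Step 5. [x + 6 = 4] subtract 6: x sits inside (… + 6), so sub: x = -2.

Answer: x ∈ {-2}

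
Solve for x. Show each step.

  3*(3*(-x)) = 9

Step 1. [3*(3*(-x)) = 9] 3·(inner) — divide through by 3, so div: 3*(-x) = 3.
Step 2. [3*(-x) = 3] leading coefficient 3: divide by 3. So div: -x = 1.
Step 3. [-x = 1] flip signs both sides, so neg: x = -1.

Answer: x ∈ {-1}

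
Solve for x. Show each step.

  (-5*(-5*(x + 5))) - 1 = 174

Step 1. [(-5*(-5*(x + 5))) - 1 = 174] -1 is outermost — add 1 both sides. So sub: -5*(-5*(x + 5)) = 175.
Step 2. [-5*(-5*(x + 5)) = 175] leading coefficient -5: divide by -5. So div: -5*(x + 5) = -35.
Step 3. [-5*(x + 5) = -35] leading coefficient -5: divide by -5. So div: x + 5 = 7.
Step 4. [x + 5 = 7] subtract 5: x sits inside (… + 5). So sub: x = 2.

Answer: x ∈ {2}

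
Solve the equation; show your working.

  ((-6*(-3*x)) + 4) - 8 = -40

Step 1. [((-6*(-3*x)) + 4) - 8 = -40] peel the -8: add 8 from each side. So sub: (-6*(-3*x)) + 4 = -32.
Step 2. [(-6*(-3*x)) + 4 = -32] peel the +4: subtract 4 from each side, so sub: -6*(-3*x) = -36.
Step 3. [-6*(-3*x) = -36] divide by the outer -6 ⇒ div: -3*x = 6.
Step 4. [-3*x = 6] divide by the outer -3, so div: x = -2.

Answer: x ∈ {-2}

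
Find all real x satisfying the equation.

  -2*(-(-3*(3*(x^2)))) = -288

Step 1. [-2*(-(-3*(3*(x^2)))) = -288] -2 out front; divide by -2, so div: -(-3*(3*(x^2))) = 144.
Step 2. [-(-3*(3*(x^2))) = 144] LHS negated; negate both sides, so neg: -3*(3*(x^2)) = -144.
Step 3. [-3*(3*(x^2)) = -144] divide by the outer -3. So div: 3*(x^2) = 48.
Step 4. [3*(x^2) = 48] divide by the outer 3, so div: x^2 = 16.
Step 5. [x^2 = 16] √ both sides: 16 ≥ 0 gives two branches, so sqrt: x = 4 or -4.

Answer: x ∈ {-4, 4}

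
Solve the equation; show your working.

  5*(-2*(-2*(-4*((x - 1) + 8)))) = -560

Step 1. [5*(-2*(-2*(-4*((x - 1) + 8)))) = -560] 5 out front; divide by 5. So div: -2*(-2*(-4*((x - 1) + 8))) = -112.
Step 2. [-2*(-2*(-4*((x - 1) + 8))) = -112] leading coefficient -2: divide by -2. So div: -2*(-4*((x - 1) + 8)) = 56.
Step 3. [-2*(-4*((x - 1) + 8)) = 56] leading coefficient -2: divide by -2, so div: -4*((x - 1) + 8) = -28.
Step 4. [-4*((x - 1) + 8) = -28] LHS = -4·(…); ÷-4 both sides, so div: (x - 1) + 8 = 7.
Step 5. [(x - 1) + 8 = 7] +8 is outermost — subtract 8 both sides. So sub: x - 1 = -1.
Step 6. [x - 1 = -1] the outer -1 inverts by adding 1, so sub: x = 0.

Answer: x ∈ {0}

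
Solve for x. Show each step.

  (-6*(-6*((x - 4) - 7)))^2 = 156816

Step 1. [(-6*(-6*((x - 4) - 7)))^2 = 156816] 156816 ≥ 0, LHS is (·)² — take ±√, so sqrt: -6*(-6*((x - 4) - 7)) = 396 or -396.
Step 2. [-6*(-6*((x - 4) - 7)) = 396 or -396] -6·(inner) — divide through by -6. So div: -6*((x - 4) - 7) = -66 or 66.
Step 3. [-6*((x - 4) - 7) = -66 or 66] divide by the outer -6. So div: (x - 4) - 7 = 11 or -11.
Step 4. [(x - 4) - 7 = 11 or -11] -7 is outermost — add 7 both sides. So sub: x - 4 = 18 or -4.
Step 5. [x - 4 = 18 or -4] peel the -4: add 4 from each side. So sub: x = 22 or 0.

Answer: x ∈ {0, 22}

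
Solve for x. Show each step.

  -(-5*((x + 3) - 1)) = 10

Step 1. [-(-5*((x + 3) - 1)) = 10] flip signs both sides. So neg: -5*((x + 3) - 1) = -10.
Step 2. [-5*((x + 3) - 1) = -10] leading coefficient -5: divide by -5. So div: (x + 3) - 1 = 2.
Step 3. [(x + 3) - 1 = 2] -1 is outermost — add 1 both sides ⇒ sub: x + 3 = 3.
Step 4. [x + 3 = 3] subtract 3: x sits inside (… + 3), so sub: x = 0.

Answer: x ∈ {0}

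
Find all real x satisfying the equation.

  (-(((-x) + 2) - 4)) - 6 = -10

Step 1. [(-(((-x) + 2) - 4)) - 6 = -10] 6 comes off first (add 6). So sub: -(((-x) + 2) - 4) = -4.
Step 2. [-(((-x) + 2) - 4) = -4] LHS negated; negate both sides. So neg: ((-x) + 2) - 4 = 4.
Step 3. [((-x) + 2) - 4 = 4] add 4: x sits inside (… - 4). So sub: (-x) + 2 = 8.
Step 4. [(-x) + 2 = 8] subtract 2: x sits inside (… + 2). So sub: -x = 6.
Step 5. [-x = 6] LHS negated; negate both sides, so neg: x = -6.

Answer: x ∈ {-6}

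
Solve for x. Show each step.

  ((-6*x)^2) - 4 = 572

Step 1. [((-6*x)^2) - 4 = 572] -4 is outermost — add 4 both sides. So sub: (-6*x)^2 = 576.
Step 2. [(-6*x)^2 = 576] 576 ≥ 0, LHS is (·)² — take ±√. So sqrt: -6*x = 24 or -24.
Step 3. [-6*x = 24 or -24] divide by the outer -6, so div: x = -4 or 4.

Answer: x ∈ {-4, 4}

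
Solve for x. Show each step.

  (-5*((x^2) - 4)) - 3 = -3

Step 1. [(-5*((x^2) - 4)) - 3 = -3] add 3: x sits inside (… - 3), so sub: -5*((x^2) - 4) = 0.
Step 2. [-5*((x^2) - 4) = 0] -5 out front; divide by -5. So div: (x^2) - 4 = 0.
Step 3. [(x^2) - 4 = 0] 4 comes off first (add 4) ⇒ sub: x^2 = 4.
Step 4. [x^2 = 4] √ both sides: 4 ≥ 0 gives two branches, so sqrt: x = 2 or -2.

Answer: x ∈ {-2, 2}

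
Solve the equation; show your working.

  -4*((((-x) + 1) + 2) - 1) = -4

Step 1. [-4*((((-x) + 1) + 2) - 1) = -4] -4·(inner) — divide through by -4, so div: (((-x) + 1) + 2) - 1 = 1.
Step 2. [(((-x) + 1) + 2) - 1 = 1] 1 comes off first (add 1). So sub: ((-x) + 1) + 2 = 2.
Step 3. [((-x) + 1) + 2 = 2] the outer +2 inverts by subtracting 2 ⇒ sub: (-x) + 1 = 0.
Step 4. [(-x) + 1 = 0] subtract 1: x sits inside (… + 1). So sub: -x = -1.
Step 5. [-x = -1] flip signs both sides, so neg: x = 1.

Answer: x ∈ {1}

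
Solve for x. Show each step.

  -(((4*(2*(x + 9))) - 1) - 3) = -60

Step 1. [-(((4*(2*(x + 9))) - 1) - 3) = -60] flip signs both sides ⇒ neg: ((4*(2*(x + 9))) - 1) - 3 = 60.
Step 2. [((4*(2*(x + 9))) - 1) - 3 = 60] -3 is outermost — add 3 both sides. So sub: (4*(2*(x + 9))) - 1 = 63.
Step 3. [(4*(2*(x + 9))) - 1 = 63] the outer -1 inverts by adding 1 ⇒ sub: 4*(2*(x + 9)) = 64.
Step 4. [4*(2*(x + 9)) = 64] leading coefficient 4: divide by 4 ⇒ div: 2*(x + 9) = 16.
Step 5. [2*(x + 9) = 16] 2 out front; divide by 2 ⇒ div: x + 9 = 8.
Step 6. [x + 9 = 8] the outer +9 inverts by subtracting 9 ⇒ sub: x = -1.

Answer: x ∈ {-1}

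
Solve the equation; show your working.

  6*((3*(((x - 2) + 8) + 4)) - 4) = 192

Step 1. [6*((3*(((x - 2) + 8) + 4)) - 4) = 192] 6 out front; divide by 6, so div: (3*(((x - 2) + 8) + 4)) - 4 = 32.
Step 2. [(3*(((x - 2) + 8) + 4)) - 4 = 32] 4 comes off first (add 4). So sub: 3*(((x - 2) + 8) + 4) = 36.
Step 3. [3*(((x - 2) + 8) + 4) = 36] divide by the outer 3, so div: ((x - 2) + 8) + 4 = 12.
Step 4. [((x - 2) + 8) + 4 = 12] peel the +4: subtract 4 from each side ⇒ sub: (x - 2) + 8 = 8.
Step 5. [(x - 2) + 8 = 8] subtract 8: x sits inside (… + 8), so sub: x - 2 = 0.
Step 6. [x - 2 = 0] 2 comes off first (add 2). So sub: x = 2.

Answer: x ∈ {2}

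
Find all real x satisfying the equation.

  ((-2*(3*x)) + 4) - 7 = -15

Step 1. [((-2*(3*x)) + 4) - 7 = -15] -7 is outermost — add 7 both sides. So sub: (-2*(3*x)) + 4 = -8.
Step 2. [(-2*(3*x)) + 4 = -8] common factor -2 (LHS and -8) — divide through ⇒ factor: (3*x) - 2 = 4.
Step 3. [(3*x) - 2 = 4] -2 is outermost — add 2 both sides, so sub: 3*x = 6.
Step 4. [3*x = 6] 3 out front; divide by 3. So div: x = 2.

Answer: x ∈ {2}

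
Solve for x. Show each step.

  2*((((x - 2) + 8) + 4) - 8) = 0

Step 1. [2*((((x - 2) + 8) + 4) - 8) = 0] LHS = 2·(…); ÷2 both sides, so div: (((x - 2) + 8) + 4) - 8 = 0.
Step 2. [(((x - 2) + 8) + 4) - 8 = 0] peel the -8: add 8 from each side, so sub: ((x - 2) + 8) + 4 = 8.
Step 3. [((x - 2) + 8) + 4 = 8] +4 is outermost — subtract 4 both sides ⇒ sub: (x - 2) + 8 = 4.
Step 4. [(x - 2) + 8 = 4] 8 comes off first (subtract 8) ⇒ sub: x - 2 = -4.
Step 5. [x - 2 = -4] -2 is outermost — add 2 both sides ⇒ sub: x = -2.

Answer: x ∈ {-2}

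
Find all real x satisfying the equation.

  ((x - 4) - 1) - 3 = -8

Step 1. [((x - 4) - 1) - 3 = -8] 3 comes off first (add 3) ⇒ sub: (x - 4) - 1 = -5.
Step 2. [(x - 4) - 1 = -5] 1 comes off first (add 1), so sub: x - 4 = -4.
Step 3. [x - 4 = -4] -4 is outermost — add 4 both sides, so sub: x = 0.

Answer: x ∈ {0}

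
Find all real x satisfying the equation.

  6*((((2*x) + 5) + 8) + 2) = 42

Step 1. [6*((((2*x) + 5) + 8) + 2) = 42] leading coefficient 6: divide by 6 ⇒ div: (((2*x) + 5) + 8) + 2 = 7.
Step 2. [(((2*x) + 5) + 8) + 2 = 7] 2 comes off first (subtract 2), so sub: ((2*x) + 5) + 8 = 5.
Step 3. [((2*x) + 5) + 8 = 5] 8 comes off first (subtract 8). So sub: (2*x) + 5 = -3.
Step 4. [(2*x) + 5 = -3] the outer +5 inverts by subtracting 5 ⇒ sub: 2*x = -8.
Step 5. [2*x = -8] LHS = 2·(…); ÷2 both sides, so div: x = -4.

Answer: x ∈ {-4}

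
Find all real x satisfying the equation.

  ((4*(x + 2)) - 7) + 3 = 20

Step 1. [((4*(x + 2)) - 7) + 3 = 20] the outer +3 inverts by subtracting 3. So sub: (4*(x + 2)) - 7 = 17.
Step 2. [(4*(x + 2)) - 7 = 17] -7 is outermost — add 7 both sides, so sub: 4*(x + 2) = 24.
Step 3. [4*(x + 2) = 24] divide by the outer 4, so div: x + 2 = 6.
Step 4. [x + 2 = 6] 2 comes off first (subtract 2) ⇒ sub: x = 4.

Answer: x ∈ {4}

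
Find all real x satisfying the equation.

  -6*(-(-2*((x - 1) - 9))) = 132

Step 1. [-6*(-(-2*((x - 1) - 9))) = 132] -6·(inner) — divide through by -6. So div: -(-2*((x - 1) - 9)) = -22.
Step 2. [-(-2*((x - 1) - 9)) = -22] flip signs both sides, so neg: -2*((x - 1) - 9) = 22.
Step 3. [-2*((x - 1) - 9) = 22] divide by the outer -2 ⇒ div: (x - 1) - 9 = -11.
Step 4. [(x - 1) - 9 = -11] the outer -9 inverts by adding 9 ⇒ sub: x - 1 = -2.
Step 5. [x - 1 = -2] peel the -1: add 1 from each side, so sub: x = -1.

Answer: x ∈ {-1}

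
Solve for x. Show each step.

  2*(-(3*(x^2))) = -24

Step 1. [2*(-(3*(x^2))) = -24] leading coefficient 2: divide by 2 ⇒ div: -(3*(x^2)) = -12.
Step 2. [-(3*(x^2)) = -12] leading − — multiply by −1, so neg: 3*(x^2) = 12.
Step 3. [3*(x^2) = 12] LHS = 3·(…); ÷3 both sides ⇒ div: x^2 = 4.
Step 4. [x^2 = 4] √ both sides: 4 ≥ 0 gives two branches, so sqrt: x = 2 or -2.

Answer: x ∈ {-2, 2}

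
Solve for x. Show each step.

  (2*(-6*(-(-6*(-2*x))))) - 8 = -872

Step 1. [(2*(-6*(-(-6*(-2*x))))) - 8 = -872] add 8: x sits inside (… - 8), so sub: 2*(-6*(-(-6*(-2*x)))) = -864.
Step 2. [2*(-6*(-(-6*(-2*x)))) = -864] leading coefficient 2: divide by 2, so div: -6*(-(-6*(-2*x))) = -432.
Step 3. [-6*(-(-6*(-2*x))) = -432] LHS = -6·(…); ÷-6 both sides ⇒ div: -(-6*(-2*x)) = 72.
Step 4. [-(-6*(-2*x)) = 72] flip signs both sides. So neg: -6*(-2*x) = -72.
Step 5. [-6*(-2*x) = -72] divide by the outer -6 ⇒ div: -2*x = 12.
Step 6. [-2*x = 12] -2·(inner) — divide through by -2, so div: x = -6.

Answer: x ∈ {-6}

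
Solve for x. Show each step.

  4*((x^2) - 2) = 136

Step 1. [4*((x^2) - 2) = 136] leading coefficient 4: divide by 4 ⇒ div: (x^2) - 2 = 34.
Step 2. [(x^2) - 2 = 34] add 2: x sits inside (… - 2). So sub: x^2 = 36.
Step 3. [x^2 = 36] 36 ≥ 0, LHS is (·)² — take ±√ ⇒ sqrt: x = 6 or -6.

Answer: x ∈ {-6, 6}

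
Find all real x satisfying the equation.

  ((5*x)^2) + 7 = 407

Step 1. [((5*x)^2) + 7 = 407] 7 comes off first (subtract 7), so sub: (5*x)^2 = 400.
Step 2. [(5*x)^2 = 400] √ both sides: 400 ≥ 0 gives two branches ⇒ sqrt: 5*x = 20 or -20.
Step 3. [5*x = 20 or -20] 5 out front; divide by 5, so div: x = 4 or -4.

Answer: x ∈ {-4, 4}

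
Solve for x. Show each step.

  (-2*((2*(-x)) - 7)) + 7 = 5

Step 1. [(-2*((2*(-x)) - 7)) + 7 = 5] the outer +7 inverts by subtracting 7. So sub: -2*((2*(-x)) - 7) = -2.
Step 2. [-2*((2*(-x)) - 7) = -2] LHS = -2·(…); ÷-2 both sides. So div: (2*(-x)) - 7 = 1.
Step 3. [(2*(-x)) - 7 = 1] add 7: x sits inside (… - 7) ⇒ sub: 2*(-x) = 8.
Step 4. [2*(-x) = 8] LHS = 2·(…); ÷2 both sides, so div: -x = 4.
Step 5. [-x = 4] leading − — multiply by −1. So neg: x = -4.

Answer: x ∈ {-4}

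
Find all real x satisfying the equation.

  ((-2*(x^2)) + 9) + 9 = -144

Step 1. [((-2*(x^2)) + 9) + 9 = -144] the outer +9 inverts by subtracting 9. So sub: (-2*(x^2)) + 9 = -153.
Step 2. [(-2*(x^2)) + 9 = -153] +9 is outermost — subtract 9 both sides ⇒ sub: -2*(x^2) = -162.
Step 3. [-2*(x^2) = -162] -2·(inner) — divide through by -2, so div: x^2 = 81.
Step 4. [x^2 = 81] LHS squared, RHS 81 ≥ 0: apply √ (±), so sqrt: x = 9 or -9.

Answer: x ∈ {-9, 9}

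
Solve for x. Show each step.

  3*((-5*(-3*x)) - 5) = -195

Step 1. [3*((-5*(-3*x)) - 5) = -195] divide by the outer 3, so div: (-5*(-3*x)) - 5 = -65.
Step 2. [(-5*(-3*x)) - 5 = -65] common factor -5 (LHS and -65) — divide through ⇒ factor: (-3*x) + 1 = 13.
Step 3. [(-3*x) + 1 = 13] +1 is outermost — subtract 1 both sides. So sub: -3*x = 12.
Step 4. [-3*x = 12] divide by the outer -3 ⇒ div: x = -4.

Answer: x ∈ {-4}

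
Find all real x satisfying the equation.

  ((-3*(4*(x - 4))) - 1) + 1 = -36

Step 1. [((-3*(4*(x - 4))) - 1) + 1 = -36] +1 is outermost — subtract 1 both sides, so sub: (-3*(4*(x - 4))) - 1 = -37.
Step 2. [(-3*(4*(x - 4))) - 1 = -37] peel the -1: add 1 from each side. So sub: -3*(4*(x - 4)) = -36.
Step 3. [-3*(4*(x - 4)) = -36] leading coefficient -3: divide by -3 ⇒ div: 4*(x - 4) = 12.
Step 4. [4*(x - 4) = 12] leading coefficient 4: divide by 4 ⇒ div: x - 4 = 3.
Step 5. [x - 4 = 3] add 4: x sits inside (… - 4). So sub: x = 7.

Answer: x ∈ {7}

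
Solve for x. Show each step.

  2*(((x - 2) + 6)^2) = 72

Step 1. [2*(((x - 2) + 6)^2) = 72] 2·(inner) — divide through by 2 ⇒ div: ((x - 2) + 6)^2 = 36.
Step 2. [((x - 2) + 6)^2 = 36] √ both sides: 36 ≥ 0 gives two branches ⇒ sqrt: (x - 2) + 6 = 6 or -6.
Step 3. [(x - 2) + 6 = 6 or -6] +6 is outermost — subtract 6 both sides. So sub: x - 2 = 0 or -12.
Step 4. [x - 2 = 0 or -12] 2 comes off first (add 2), so sub: x = 2 or -10.

Answer: x ∈ {-10, 2}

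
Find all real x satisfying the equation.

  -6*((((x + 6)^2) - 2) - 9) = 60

Step 1. [-6*((((x + 6)^2) - 2) - 9) = 60] -6 out front; divide by -6 ⇒ div: (((x + 6)^2) - 2) - 9 = -10.
Step 2. [(((x + 6)^2) - 2) - 9 = -10] -9 is outermost — add 9 both sides ⇒ sub: ((x + 6)^2) - 2 = -1.
Step 3. [((x + 6)^2) - 2 = -1] 2 comes off first (add 2). So sub: (x + 6)^2 = 1.
Step 4. [(x + 6)^2 = 1] √ both sides: 1 ≥ 0 gives two branches. So sqrt: x + 6 = 1 or -1.
Step 5. [x + 6 = 1 or -1] 6 comes off first (subtract 6). So sub: x = -5 or -7.

Answer: x ∈ {-7, -5}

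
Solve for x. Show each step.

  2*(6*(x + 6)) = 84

Step 1. [2*(6*(x + 6)) = 84] leading coefficient 2: divide by 2. So div: 6*(x + 6) = 42.
Step 2. [6*(x + 6) = 42] 6·(inner) — divide through by 6, so div: x + 6 = 7.
Step 3. [x + 6 = 7] peel the +6: subtract 6 from each side, so sub: x = 1.

Answer: x ∈ {1}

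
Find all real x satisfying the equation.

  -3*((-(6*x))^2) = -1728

Step 1. [-3*((-(6*x))^2) = -1728] -3·(inner) — divide through by -3, so div: (-(6*x))^2 = 576.
Step 2. [(-(6*x))^2 = 576] 576 ≥ 0, LHS is (·)² — take ±√. So sqrt: -(6*x) = 24 or -24.
Step 3. [-(6*x) = 24 or -24] leading − — multiply by −1 ⇒ neg: 6*x = -24 or 24.
Step 4. [6*x = -24 or 24] leading coefficient 6: divide by 6. So div: x = -4 or 4.

Answer: x ∈ {-4, 4}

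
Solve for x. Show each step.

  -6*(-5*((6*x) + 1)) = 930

Step 1. [-6*(-5*((6*x) + 1)) = 930] divide by the outer -6. So div: -5*((6*x) + 1) = -155.
Step 2. [-5*((6*x) + 1) = -155] -5·(inner) — divide through by -5 ⇒ div: (6*x) + 1 = 31.
Step 3. [(6*x) + 1 = 31] +1 is outermost — subtract 1 both sides, so sub: 6*x = 30.
Step 4. [6*x = 30] 6·(inner) — divide through by 6, so div: x = 5.

Answer: x ∈ {5}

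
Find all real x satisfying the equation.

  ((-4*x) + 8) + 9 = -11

Step 1. [((-4*x) + 8) + 9 = -11] peel the +9: subtract 9 from each side ⇒ sub: (-4*x) + 8 = -20.
Step 2. [(-4*x) + 8 = -20] subtract 8: x sits inside (… + 8). So sub: -4*x = -28.
Step 3. [-4*x = -28] -4·(inner) — divide through by -4 ⇒ div: x = 7.

Answer: x ∈ {7}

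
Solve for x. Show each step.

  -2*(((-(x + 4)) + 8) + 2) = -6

Step 1. [-2*(((-(x + 4)) + 8) + 2) = -6] divide by the outer -2. So div: ((-(x + 4)) + 8) + 2 = 3.
Step 2. [((-(x + 4)) + 8) + 2 = 3] +2 is outermost — subtract 2 both sides. So sub: (-(x + 4)) + 8 = 1.
Step 3. [(-(x + 4)) + 8 = 1] subtract 8: x sits inside (… + 8), so sub: -(x + 4) = -7.
Step 4. [-(x + 4) = -7] leading − — multiply by −1. So neg: x + 4 = 7.
Step 5. [x + 4 = 7] subtract 4: x sits inside (… + 4), so sub: x = 3.

Answer: x ∈ {3}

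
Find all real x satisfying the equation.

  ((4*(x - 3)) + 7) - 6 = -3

Step 1. [((4*(x - 3)) + 7) - 6 = -3] add 6: x sits inside (… - 6), so sub: (4*(x - 3)) + 7 = 3.
Step 2. [(4*(x - 3)) + 7 = 3] peel the +7: subtract 7 from each side. So sub: 4*(x - 3) = -4.
Step 3. [4*(x - 3) = -4] divide by the outer 4. So div: x - 3 = -1.
Step 4. [x - 3 = -1] -3 is outermost — add 3 both sides. So sub: x = 2.

Answer: x ∈ {2}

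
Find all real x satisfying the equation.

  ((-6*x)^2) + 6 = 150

Step 1. [((-6*x)^2) + 6 = 150] +6 is outermost — subtract 6 both sides, so sub: (-6*x)^2 = 144.
Step 2. [(-6*x)^2 = 144] 144 ≥ 0, LHS is (·)² — take ±√ ⇒ sqrt: -6*x = 12 or -12.
Step 3. [-6*x = 12 or -12] -6·(inner) — divide through by -6, so div: x = -2 or 2.

Answer: x ∈ {-2, 2}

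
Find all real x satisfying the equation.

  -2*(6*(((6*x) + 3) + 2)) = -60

Step 1. [-2*(6*(((6*x) + 3) + 2)) = -60] divide by the outer -2. So div: 6*(((6*x) + 3) + 2) = 30.
Step 2. [6*(((6*x) + 3) + 2) = 30] LHS = 6·(…); ÷6 both sides, so div: ((6*x) + 3) + 2 = 5.
Step 3. [((6*x) + 3) + 2 = 5] subtract 2: x sits inside (… + 2), so sub: (6*x) + 3 = 3.
Step 4. [(6*x) + 3 = 3] peel the +3: subtract 3 from each side. So sub: 6*x = 0.
Step 5. [6*x = 0] divide by the outer 6, so div: x = 0.

Answer: x ∈ {0}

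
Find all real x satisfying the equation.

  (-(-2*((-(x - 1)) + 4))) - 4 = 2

Step 1. [(-(-2*((-(x - 1)) + 4))) - 4 = 2] peel the -4: add 4 from each side, so sub: -(-2*((-(x - 1)) + 4)) = 6.
Step 2. [-(-2*((-(x - 1)) + 4)) = 6] leading − — multiply by −1 ⇒ neg: -2*((-(x - 1)) + 4) = -6.
Step 3. [-2*((-(x - 1)) + 4) = -6] divide by the outer -2. So div: (-(x - 1)) + 4 = 3.
Step 4. [(-(x - 1)) + 4 = 3] 4 comes off first (subtract 4), so sub: -(x - 1) = -1.
Step 5. [-(x - 1) = -1] flip signs both sides ⇒ neg: x - 1 = 1.
Step 6. [x - 1 = 1] 1 comes off first (add 1). So sub: x = 2.

Answer: x ∈ {2}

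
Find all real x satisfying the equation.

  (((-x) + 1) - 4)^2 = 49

Step 1. [(((-x) + 1) - 4)^2 = 49] LHS squared, RHS 49 ≥ 0: apply √ (±) ⇒ sqrt: ((-x) + 1) - 4 = 7 or -7.
Step 2. [((-x) + 1) - 4 = 7 or -7] -4 is outermost — add 4 both sides. So sub: (-x) + 1 = 11 or -3.
Step 3. [(-x) + 1 = 11 or -3] peel the +1: subtract 1 from each side ⇒ sub: -x = 10 or -4.
Step 4. [-x = 10 or -4] LHS negated; negate both sides, so neg: x = -10 or 4.

Answer: x ∈ {-10, 4}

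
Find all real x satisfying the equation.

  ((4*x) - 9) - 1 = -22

Step 1. [((4*x) - 9) - 1 = -22] add 1: x sits inside (… - 1), so sub: (4*x) - 9 = -21.
Step 2. [(4*x) - 9 = -21] the outer -9 inverts by adding 9, so sub: 4*x = -12.
Step 3. [4*x = -12] leading coefficient 4: divide by 4. So div: x = -3.

Answer: x ∈ {-3}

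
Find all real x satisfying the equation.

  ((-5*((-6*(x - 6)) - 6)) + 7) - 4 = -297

Step 1. [((-5*((-6*(x - 6)) - 6)) + 7) - 4 = -297] add 4: x sits inside (… - 4). So sub: (-5*((-6*(x - 6)) - 6)) + 7 = -293.
Step 2. [(-5*((-6*(x - 6)) - 6)) + 7 = -293] subtract 7: x sits inside (… + 7) ⇒ sub: -5*((-6*(x - 6)) - 6) = -300.
Step 3. [-5*((-6*(x - 6)) - 6) = -300] divide by the outer -5. So div: (-6*(x - 6)) - 6 = 60.
Step 4. [(-6*(x - 6)) - 6 = 60] common factor -6 (LHS and 60) — divide through, so factor: (x - 6) + 1 = -10.
Step 5. [(x - 6) + 1 = -10] +1 is outermost — subtract 1 both sides, so sub: x - 6 = -11.
Step 6. [x - 6 = -11] add 6: x sits inside (… - 6). So sub: x = -5.

Answer: x ∈ {-5}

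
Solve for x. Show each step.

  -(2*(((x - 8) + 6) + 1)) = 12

Step 1. [-(2*(((x - 8) + 6) + 1)) = 12] LHS negated; negate both sides, so neg: 2*(((x - 8) + 6) + 1) = -12.
Step 2. [2*(((x - 8) + 6) + 1) = -12] 2 out front; divide by 2, so div: ((x - 8) + 6) + 1 = -6.
Step 3. [((x - 8) + 6) + 1 = -6] the outer +1 inverts by subtracting 1. So sub: (x - 8) + 6 = -7.
Step 4. [(x - 8) + 6 = -7] +6 is outermost — subtract 6 both sides, so sub: x - 8 = -13.
Step 5. [x - 8 = -13] 8 comes off first (add 8). So sub: x = -5.

Answer: x ∈ {-5}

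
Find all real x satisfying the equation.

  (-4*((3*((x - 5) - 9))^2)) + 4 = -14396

Step 1. [(-4*((3*((x - 5) - 9))^2)) + 4 = -14396] +4 is outermost — subtract 4 both sides. So sub: -4*((3*((x - 5) - 9))^2) = -14400.
Step 2. [-4*((3*((x - 5) - 9))^2) = -14400] LHS = -4·(…); ÷-4 both sides, so div: (3*((x - 5) - 9))^2 = 3600.
Step 3. [(3*((x - 5) - 9))^2 = 3600] √ both sides: 3600 ≥ 0 gives two branches ⇒ sqrt: 3*((x - 5) - 9) = 60 or -60.
Step 4. [3*((x - 5) - 9) = 60 or -60] 3 out front; divide by 3, so div: (x - 5) - 9 = 20 or -20.
Step 5. [(x - 5) - 9 = 20 or -20] the outer -9 inverts by adding 9 ⇒ sub: x - 5 = 29 or -11.
Step 6. [x - 5 = 29 or -11] 5 comes off first (add 5), so sub: x = 34 or -6.

Answer: x ∈ {-6, 34}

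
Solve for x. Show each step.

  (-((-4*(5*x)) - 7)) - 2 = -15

Step 1. [(-((-4*(5*x)) - 7)) - 2 = -15] peel the -2: add 2 from each side ⇒ sub: -((-4*(5*x)) - 7) = -13.
Step 2. [-((-4*(5*x)) - 7) = -13] flip signs both sides. So neg: (-4*(5*x)) - 7 = 13.
Step 3. [(-4*(5*x)) - 7 = 13] -7 is outermost — add 7 both sides. So sub: -4*(5*x) = 20.
Step 4. [-4*(5*x) = 20] -4 out front; divide by -4 ⇒ div: 5*x = -5.
Step 5. [5*x = -5] 5 out front; divide by 5, so div: x = -1.

Answer: x ∈ {-1}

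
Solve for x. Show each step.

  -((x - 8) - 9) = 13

Step 1. [-((x - 8) - 9) = 13] flip signs both sides. So neg: (x - 8) - 9 = -13.
Step 2. [(x - 8) - 9 = -13] peel the -9: add 9 from each side. So sub: x - 8 = -4.
Step 3. [x - 8 = -4] the outer -8 inverts by adding 8 ⇒ sub: x = 4.

Answer: x ∈ {4}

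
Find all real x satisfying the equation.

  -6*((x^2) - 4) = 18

Step 1. [-6*((x^2) - 4) = 18] divide by the outer -6 ⇒ div: (x^2) - 4 = -3.
Step 2. [(x^2) - 4 = -3] 4 comes off first (add 4). So sub: x^2 = 1.
Step 3. [x^2 = 1] √ both sides: 1 ≥ 0 gives two branches ⇒ sqrt: x = 1 or -1.

Answer: x ∈ {-1, 1}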